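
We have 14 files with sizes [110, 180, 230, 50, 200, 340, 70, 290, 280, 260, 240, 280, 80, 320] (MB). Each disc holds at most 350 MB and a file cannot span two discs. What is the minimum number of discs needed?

10

Total = 340 + 320 + 290 + 280 + 280 + 260 + 240 + 230 + 200 + 180 + 110 + 80 + 70 + 50 = 2930 MB.
Lower bound: ⌈2930/350⌉ = 9 discs.
Also, 10 files each exceed 175 MB, and no two of those can share a disc, so at least 10 discs are needed.
A packing using 10 discs:
  disc 1: 340 = 340
  disc 2: 320 = 320
  disc 3: 290 + 50 = 340
  disc 4: 280 + 70 = 350
  disc 5: 280 = 280
  disc 6: 260 + 80 = 340
  disc 7: 240 + 110 = 350
  disc 8: 230 = 230
  disc 9: 200 = 200
  disc 10: 180 = 180
This matches the lower bound, so 10 is optimal.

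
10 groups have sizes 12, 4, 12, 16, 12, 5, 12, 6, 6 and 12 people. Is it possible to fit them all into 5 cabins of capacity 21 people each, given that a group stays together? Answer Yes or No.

Total = 97 people; ⌈97/21⌉ = 5.
6 groups each exceed half the capacity and cannot share a cabin, forcing at least 6 cabins.
At least 6 cabins are required, but only 5 are allowed.

No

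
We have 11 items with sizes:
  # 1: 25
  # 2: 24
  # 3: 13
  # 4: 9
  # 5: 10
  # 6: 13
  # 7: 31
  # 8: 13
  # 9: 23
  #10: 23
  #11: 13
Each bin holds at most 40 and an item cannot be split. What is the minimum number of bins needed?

6

Total = 31 + 25 + 24 + 23 + 23 + 13 + 13 + 13 + 13 + 10 + 9 = 197.
Lower bound: ⌈197/40⌉ = 5 bins.
A packing using 6 bins:
  bin 1: 31 + 9 = 40
  bin 2: 25 + 13 = 38
  bin 3: 24 + 13 = 37
  bin 4: 23 + 13 = 36
  bin 5: 23 + 13 = 36
  bin 6: 10 = 10
No arrangement into 5 bins stays within capacity, so 6 is optimal.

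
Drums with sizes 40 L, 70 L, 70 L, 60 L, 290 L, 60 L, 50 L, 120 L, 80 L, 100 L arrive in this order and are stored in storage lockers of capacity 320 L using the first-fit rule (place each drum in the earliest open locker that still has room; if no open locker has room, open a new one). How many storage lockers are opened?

  40 → locker 1 (new)  [load 40/320]
  70 → locker 1  [load 110/320]
  70 → locker 1  [load 180/320]
  60 → locker 1  [load 240/320]
  290 → locker 2 (new)  [load 290/320]
  60 → locker 1  [load 300/320]
  50 → locker 3 (new)  [load 50/320]
  120 → locker 3  [load 170/320]
  80 → locker 3  [load 250/320]
  100 → locker 4 (new)  [load 100/320]
4 storage lockers opened.

4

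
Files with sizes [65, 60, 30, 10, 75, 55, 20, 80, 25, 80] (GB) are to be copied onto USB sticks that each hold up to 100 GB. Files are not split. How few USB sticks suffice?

Total = 80 + 80 + 75 + 65 + 60 + 55 + 30 + 25 + 20 + 10 = 500 GB.
Lower bound: ⌈500/100⌉ = 5 USB sticks.
Also, 6 files each exceed 50 GB, and no two of those can share a USB stick, so at least 6 USB sticks are needed.
A packing using 6 USB sticks:
  USB stick 1: 80 + 20 = 100
  USB stick 2: 80 + 10 = 90
  USB stick 3: 75 + 25 = 100
  USB stick 4: 65 + 30 = 95
  USB stick 5: 60 = 60
  USB stick 6: 55 = 55
This matches the lower bound, so 6 is optimal.

6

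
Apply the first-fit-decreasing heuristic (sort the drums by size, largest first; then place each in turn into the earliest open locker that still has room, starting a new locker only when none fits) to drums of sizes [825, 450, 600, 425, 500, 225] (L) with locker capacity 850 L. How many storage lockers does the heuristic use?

5

Sorted descending: 825, 600, 500, 450, 425, 225.
  825 → locker 1 (new)  [load 825/850]
  600 → locker 2 (new)  [load 600/850]
  500 → locker 3 (new)  [load 500/850]
  450 → locker 4 (new)  [load 450/850]
  425 → locker 5 (new)  [load 425/850]
  225 → locker 2  [load 825/850]
5 storage lockers opened.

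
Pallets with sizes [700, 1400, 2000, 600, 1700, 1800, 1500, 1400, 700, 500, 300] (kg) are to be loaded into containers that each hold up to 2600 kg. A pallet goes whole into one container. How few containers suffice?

6

Total = 2000 + 1800 + 1700 + 1500 + 1400 + 1400 + 700 + 700 + 600 + 500 + 300 = 12600 kg.
Lower bound: ⌈12600/2600⌉ = 5 containers.
Also, 6 pallets each exceed 1300 kg, and no two of those can share a container, so at least 6 containers are needed.
A packing using 6 containers:
  container 1: 2000 + 600 = 2600
  container 2: 1800 + 700 = 2500
  container 3: 1700 + 700 = 2400
  container 4: 1500 + 500 + 300 = 2300
  container 5: 1400 = 1400
  container 6: 1400 = 1400
This matches the lower bound, so 6 is optimal.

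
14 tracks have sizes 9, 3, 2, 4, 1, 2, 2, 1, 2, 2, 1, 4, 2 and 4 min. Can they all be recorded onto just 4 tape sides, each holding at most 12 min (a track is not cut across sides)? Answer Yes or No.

Yes

A valid assignment using 4 tape sides:
  side 1: 9 + 3 = 12
  side 2: 4 + 4 + 4 = 12
  side 3: 2 + 2 + 2 + 2 + 2 + 2 = 12
  side 4: 1 + 1 + 1 = 3
Every load is within 12 min, so 4 tape sides suffice.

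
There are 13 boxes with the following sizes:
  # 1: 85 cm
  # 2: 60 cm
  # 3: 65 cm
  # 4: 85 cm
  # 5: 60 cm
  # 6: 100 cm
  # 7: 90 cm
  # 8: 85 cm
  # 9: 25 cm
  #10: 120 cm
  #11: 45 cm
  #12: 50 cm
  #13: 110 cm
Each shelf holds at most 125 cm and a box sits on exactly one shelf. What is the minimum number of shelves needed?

Total = 120 + 110 + 100 + 90 + 85 + 85 + 85 + 65 + 60 + 60 + 50 + 45 + 25 = 980 cm.
Lower bound: ⌈980/125⌉ = 8 shelves.
A packing using 10 shelves:
  shelf 1: 120 = 120
  shelf 2: 110 = 110
  shelf 3: 100 + 25 = 125
  shelf 4: 90 = 90
  shelf 5: 85 = 85
  shelf 6: 85 = 85
  shelf 7: 85 = 85
  shelf 8: 65 + 60 = 125
  shelf 9: 60 + 50 = 110
  shelf 10: 45 = 45
No arrangement into 9 shelves stays within capacity, so 10 is optimal.

10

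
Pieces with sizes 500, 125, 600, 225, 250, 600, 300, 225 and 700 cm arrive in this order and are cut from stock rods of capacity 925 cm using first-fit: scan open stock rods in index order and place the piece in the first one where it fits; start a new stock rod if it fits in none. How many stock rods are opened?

4

  500 → stock rod 1 (new)  [load 500/925]
  125 → stock rod 1  [load 625/925]
  600 → stock rod 2 (new)  [load 600/925]
  225 → stock rod 1  [load 850/925]
  250 → stock rod 2  [load 850/925]
  600 → stock rod 3 (new)  [load 600/925]
  300 → stock rod 3  [load 900/925]
  225 → stock rod 4 (new)  [load 225/925]
  700 → stock rod 4  [load 925/925]
4 stock rods opened.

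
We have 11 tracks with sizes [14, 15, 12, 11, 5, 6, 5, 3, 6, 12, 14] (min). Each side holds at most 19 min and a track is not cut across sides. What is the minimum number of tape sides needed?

6

Total = 15 + 14 + 14 + 12 + 12 + 11 + 6 + 6 + 5 + 5 + 3 = 103 min.
Lower bound: ⌈103/19⌉ = 6 tape sides.
A packing using 6 tape sides:
  side 1: 15 + 3 = 18
  side 2: 14 + 5 = 19
  side 3: 14 + 5 = 19
  side 4: 12 + 6 = 18
  side 5: 12 + 6 = 18
  side 6: 11 = 11
This matches the lower bound, so 6 is optimal.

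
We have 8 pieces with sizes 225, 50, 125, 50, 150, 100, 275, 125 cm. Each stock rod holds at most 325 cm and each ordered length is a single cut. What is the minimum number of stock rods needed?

4

Total = 275 + 225 + 150 + 125 + 125 + 100 + 50 + 50 = 1100 cm.
Lower bound: ⌈1100/325⌉ = 4 stock rods.
A packing using 4 stock rods:
  stock rod 1: 275 + 50 = 325
  stock rod 2: 225 + 100 = 325
  stock rod 3: 150 + 125 + 50 = 325
  stock rod 4: 125 = 125
This matches the lower bound, so 4 is optimal.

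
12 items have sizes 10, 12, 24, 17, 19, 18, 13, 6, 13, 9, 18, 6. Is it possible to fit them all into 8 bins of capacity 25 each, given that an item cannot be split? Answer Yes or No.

Yes

A valid assignment using 8 bins:
  bin 1: 24 = 24
  bin 2: 19 + 6 = 25
  bin 3: 18 + 6 = 24
  bin 4: 18 = 18
  bin 5: 17 = 17
  bin 6: 13 + 12 = 25
  bin 7: 13 + 10 = 23
  bin 8: 9 = 9
Every load is within 25, so 8 bins suffice.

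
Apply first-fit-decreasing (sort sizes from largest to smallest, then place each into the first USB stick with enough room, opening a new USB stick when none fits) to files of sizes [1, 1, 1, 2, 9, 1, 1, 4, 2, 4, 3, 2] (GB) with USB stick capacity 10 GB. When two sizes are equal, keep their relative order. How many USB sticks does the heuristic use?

4

Sorted descending: 9, 4, 4, 3, 2, 2, 2, 1, 1, 1, 1, 1.
  9 → USB stick 1 (new)  [load 9/10]
  4 → USB stick 2 (new)  [load 4/10]
  4 → USB stick 2  [load 8/10]
  3 → USB stick 3 (new)  [load 3/10]
  2 → USB stick 2  [load 10/10]
  2 → USB stick 3  [load 5/10]
  2 → USB stick 3  [load 7/10]
  1 → USB stick 1  [load 10/10]
  1 → USB stick 3  [load 8/10]
  1 → USB stick 3  [load 9/10]
  1 → USB stick 3  [load 10/10]
  1 → USB stick 4 (new)  [load 1/10]
4 USB sticks opened.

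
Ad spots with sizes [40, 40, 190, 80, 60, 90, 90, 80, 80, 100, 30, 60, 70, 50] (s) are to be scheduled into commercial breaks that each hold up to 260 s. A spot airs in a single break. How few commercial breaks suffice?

5

Total = 190 + 100 + 90 + 90 + 80 + 80 + 80 + 70 + 60 + 60 + 50 + 40 + 40 + 30 = 1060 s.
Lower bound: ⌈1060/260⌉ = 5 commercial breaks.
A packing using 5 commercial breaks:
  break 1: 190 + 70 = 260
  break 2: 100 + 90 + 60 = 250
  break 3: 90 + 80 + 80 = 250
  break 4: 80 + 60 + 50 + 40 + 30 = 260
  break 5: 40 = 40
This matches the lower bound, so 5 is optimal.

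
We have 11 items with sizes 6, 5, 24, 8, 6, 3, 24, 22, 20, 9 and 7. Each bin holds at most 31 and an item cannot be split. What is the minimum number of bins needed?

Total = 24 + 24 + 22 + 20 + 9 + 8 + 7 + 6 + 6 + 5 + 3 = 134.
Lower bound: ⌈134/31⌉ = 5 bins.
A packing using 5 bins:
  bin 1: 24 + 7 = 31
  bin 2: 24 + 6 = 30
  bin 3: 22 + 9 = 31
  bin 4: 20 + 8 + 3 = 31
  bin 5: 6 + 5 = 11
This matches the lower bound, so 5 is optimal.

5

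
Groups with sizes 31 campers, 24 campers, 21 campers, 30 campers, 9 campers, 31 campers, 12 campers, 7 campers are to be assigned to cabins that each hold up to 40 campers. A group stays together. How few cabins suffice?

5

Total = 31 + 31 + 30 + 24 + 21 + 12 + 9 + 7 = 165 campers.
Lower bound: ⌈165/40⌉ = 5 cabins.
A packing using 5 cabins:
  cabin 1: 31 + 9 = 40
  cabin 2: 31 + 7 = 38
  cabin 3: 30 = 30
  cabin 4: 24 + 12 = 36
  cabin 5: 21 = 21
This matches the lower bound, so 5 is optimal.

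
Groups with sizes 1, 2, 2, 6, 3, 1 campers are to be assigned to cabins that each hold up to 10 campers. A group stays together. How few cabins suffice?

2

Total = 6 + 3 + 2 + 2 + 1 + 1 = 15 campers.
Lower bound: ⌈15/10⌉ = 2 cabins.
A packing using 2 cabins:
  cabin 1: 6 + 3 + 1 = 10
  cabin 2: 2 + 2 + 1 = 5
This matches the lower bound, so 2 is optimal.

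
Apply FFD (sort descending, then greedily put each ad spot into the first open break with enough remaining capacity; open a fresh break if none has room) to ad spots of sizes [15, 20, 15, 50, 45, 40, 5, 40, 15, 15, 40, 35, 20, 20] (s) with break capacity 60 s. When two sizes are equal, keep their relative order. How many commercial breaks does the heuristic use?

7

Sorted descending: 50, 45, 40, 40, 40, 35, 20, 20, 20, 15, 15, 15, 15, 5.
  50 → break 1 (new)  [load 50/60]
  45 → break 2 (new)  [load 45/60]
  40 → break 3 (new)  [load 40/60]
  40 → break 4 (new)  [load 40/60]
  40 → break 5 (new)  [load 40/60]
  35 → break 6 (new)  [load 35/60]
  20 → break 3  [load 60/60]
  20 → break 4  [load 60/60]
  20 → break 5  [load 60/60]
  15 → break 2  [load 60/60]
  15 → break 6  [load 50/60]
  15 → break 7 (new)  [load 15/60]
  15 → break 7  [load 30/60]
  5 → break 1  [load 55/60]
7 commercial breaks opened.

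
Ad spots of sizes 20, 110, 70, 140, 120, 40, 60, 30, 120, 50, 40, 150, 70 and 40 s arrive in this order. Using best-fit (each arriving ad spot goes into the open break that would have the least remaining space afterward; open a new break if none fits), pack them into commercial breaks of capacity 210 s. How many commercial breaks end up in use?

6

  20 → break 1 (new)  [load 20/210]
  110 → break 1  [load 130/210]
  70 → break 1  [load 200/210]
  140 → break 2 (new)  [load 140/210]
  120 → break 3 (new)  [load 120/210]
  40 → break 2  [load 180/210]
  60 → break 3  [load 180/210]
  30 → break 2  [load 210/210]
  120 → break 4 (new)  [load 120/210]
  50 → break 4  [load 170/210]
  40 → break 4  [load 210/210]
  150 → break 5 (new)  [load 150/210]
  70 → break 6 (new)  [load 70/210]
  40 → break 5  [load 190/210]
6 commercial breaks opened.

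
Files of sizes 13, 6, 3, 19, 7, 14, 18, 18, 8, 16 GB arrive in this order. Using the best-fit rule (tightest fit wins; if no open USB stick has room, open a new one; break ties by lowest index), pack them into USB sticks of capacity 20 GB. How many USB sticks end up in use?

7

  13 → USB stick 1 (new)  [load 13/20]
  6 → USB stick 1  [load 19/20]
  3 → USB stick 2 (new)  [load 3/20]
  19 → USB stick 3 (new)  [load 19/20]
  7 → USB stick 2  [load 10/20]
  14 → USB stick 4 (new)  [load 14/20]
  18 → USB stick 5 (new)  [load 18/20]
  18 → USB stick 6 (new)  [load 18/20]
  8 → USB stick 2  [load 18/20]
  16 → USB stick 7 (new)  [load 16/20]
7 USB sticks opened.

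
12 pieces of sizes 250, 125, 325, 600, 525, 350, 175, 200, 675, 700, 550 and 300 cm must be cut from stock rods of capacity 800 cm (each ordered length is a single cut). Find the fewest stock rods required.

Total = 700 + 675 + 600 + 550 + 525 + 350 + 325 + 300 + 250 + 200 + 175 + 125 = 4775 cm.
Lower bound: ⌈4775/800⌉ = 6 stock rods.
A packing using 7 stock rods:
  stock rod 1: 700 = 700
  stock rod 2: 675 + 125 = 800
  stock rod 3: 600 + 200 = 800
  stock rod 4: 550 + 250 = 800
  stock rod 5: 525 + 175 = 700
  stock rod 6: 350 + 325 = 675
  stock rod 7: 300 = 300
No arrangement into 6 stock rods stays within capacity, so 7 is optimal.

7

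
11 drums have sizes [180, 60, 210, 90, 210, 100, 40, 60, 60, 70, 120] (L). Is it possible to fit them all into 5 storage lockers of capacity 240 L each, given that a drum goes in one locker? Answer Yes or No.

Total = 1200 L; ⌈1200/240⌉ = 5.
The bound of 5 does not rule out 5, but exhaustive search shows no assignment into 5 storage lockers of capacity 240 L exists — the minimum is 6.

No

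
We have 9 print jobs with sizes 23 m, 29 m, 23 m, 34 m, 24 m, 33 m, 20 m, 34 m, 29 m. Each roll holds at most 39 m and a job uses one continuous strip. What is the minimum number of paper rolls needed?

9

Total = 34 + 34 + 33 + 29 + 29 + 24 + 23 + 23 + 20 = 249 m.
Lower bound: ⌈249/39⌉ = 7 paper rolls.
Also, 9 print jobs each exceed 39/2 m, and no two of those can share a roll, so at least 9 paper rolls are needed.
A packing using 9 paper rolls:
  roll 1: 34 = 34
  roll 2: 34 = 34
  roll 3: 33 = 33
  roll 4: 29 = 29
  roll 5: 29 = 29
  roll 6: 24 = 24
  roll 7: 23 = 23
  roll 8: 23 = 23
  roll 9: 20 = 20
This matches the lower bound, so 9 is optimal.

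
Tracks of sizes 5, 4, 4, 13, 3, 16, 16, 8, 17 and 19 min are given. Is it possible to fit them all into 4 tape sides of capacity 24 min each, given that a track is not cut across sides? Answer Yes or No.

Total = 105 min; ⌈105/24⌉ = 5.
At least 5 tape sides are required, but only 4 are allowed.

No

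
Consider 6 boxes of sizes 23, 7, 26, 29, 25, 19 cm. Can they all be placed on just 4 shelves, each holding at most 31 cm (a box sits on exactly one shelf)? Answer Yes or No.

Total = 129 cm; ⌈129/31⌉ = 5.
At least 5 shelves are required, but only 4 are allowed.

No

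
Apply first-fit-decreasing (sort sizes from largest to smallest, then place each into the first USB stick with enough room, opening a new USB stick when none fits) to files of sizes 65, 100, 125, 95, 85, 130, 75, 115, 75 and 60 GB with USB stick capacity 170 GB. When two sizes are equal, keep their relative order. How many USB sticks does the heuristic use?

7

Sorted descending: 130, 125, 115, 100, 95, 85, 75, 75, 65, 60.
  130 → USB stick 1 (new)  [load 130/170]
  125 → USB stick 2 (new)  [load 125/170]
  115 → USB stick 3 (new)  [load 115/170]
  100 → USB stick 4 (new)  [load 100/170]
  95 → USB stick 5 (new)  [load 95/170]
  85 → USB stick 6 (new)  [load 85/170]
  75 → USB stick 5  [load 170/170]
  75 → USB stick 6  [load 160/170]
  65 → USB stick 4  [load 165/170]
  60 → USB stick 7 (new)  [load 60/170]
7 USB sticks opened.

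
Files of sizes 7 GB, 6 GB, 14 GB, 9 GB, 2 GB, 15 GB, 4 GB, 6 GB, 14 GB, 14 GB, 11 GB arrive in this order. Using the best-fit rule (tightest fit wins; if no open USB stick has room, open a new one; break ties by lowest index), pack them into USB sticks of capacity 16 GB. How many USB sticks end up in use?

8

  7 → USB stick 1 (new)  [load 7/16]
  6 → USB stick 1  [load 13/16]
  14 → USB stick 2 (new)  [load 14/16]
  9 → USB stick 3 (new)  [load 9/16]
  2 → USB stick 2  [load 16/16]
  15 → USB stick 4 (new)  [load 15/16]
  4 → USB stick 3  [load 13/16]
  6 → USB stick 5 (new)  [load 6/16]
  14 → USB stick 6 (new)  [load 14/16]
  14 → USB stick 7 (new)  [load 14/16]
  11 → USB stick 8 (new)  [load 11/16]
8 USB sticks opened.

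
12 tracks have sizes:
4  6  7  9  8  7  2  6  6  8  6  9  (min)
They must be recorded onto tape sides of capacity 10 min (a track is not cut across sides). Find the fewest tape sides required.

Total = 9 + 9 + 8 + 8 + 7 + 7 + 6 + 6 + 6 + 6 + 4 + 2 = 78 min.
Lower bound: ⌈78/10⌉ = 8 tape sides.
Also, 10 tracks each exceed 5 min, and no two of those can share a side, so at least 10 tape sides are needed.
A packing using 10 tape sides:
  side 1: 9 = 9
  side 2: 9 = 9
  side 3: 8 + 2 = 10
  side 4: 8 = 8
  side 5: 7 = 7
  side 6: 7 = 7
  side 7: 6 + 4 = 10
  side 8: 6 = 6
  side 9: 6 = 6
  side 10: 6 = 6
This matches the lower bound, so 10 is optimal.

10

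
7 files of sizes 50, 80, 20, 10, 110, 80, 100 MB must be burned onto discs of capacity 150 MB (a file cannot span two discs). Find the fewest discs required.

4

Total = 110 + 100 + 80 + 80 + 50 + 20 + 10 = 450 MB.
Lower bound: ⌈450/150⌉ = 3 discs.
Also, 4 files each exceed 75 MB, and no two of those can share a disc, so at least 4 discs are needed.
A packing using 4 discs:
  disc 1: 110 + 20 + 10 = 140
  disc 2: 100 + 50 = 150
  disc 3: 80 = 80
  disc 4: 80 = 80
This matches the lower bound, so 4 is optimal.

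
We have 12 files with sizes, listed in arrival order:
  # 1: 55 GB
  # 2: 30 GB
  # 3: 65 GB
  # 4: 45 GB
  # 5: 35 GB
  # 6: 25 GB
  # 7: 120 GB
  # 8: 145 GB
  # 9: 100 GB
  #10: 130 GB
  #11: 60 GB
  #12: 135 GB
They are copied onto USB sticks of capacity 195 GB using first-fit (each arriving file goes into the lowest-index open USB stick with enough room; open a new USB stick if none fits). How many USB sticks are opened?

  55 → USB stick 1 (new)  [load 55/195]
  30 → USB stick 1  [load 85/195]
  65 → USB stick 1  [load 150/195]
  45 → USB stick 1  [load 195/195]
  35 → USB stick 2 (new)  [load 35/195]
  25 → USB stick 2  [load 60/195]
  120 → USB stick 2  [load 180/195]
  145 → USB stick 3 (new)  [load 145/195]
  100 → USB stick 4 (new)  [load 100/195]
  130 → USB stick 5 (new)  [load 130/195]
  60 → USB stick 4  [load 160/195]
  135 → USB stick 6 (new)  [load 135/195]
6 USB sticks opened.

6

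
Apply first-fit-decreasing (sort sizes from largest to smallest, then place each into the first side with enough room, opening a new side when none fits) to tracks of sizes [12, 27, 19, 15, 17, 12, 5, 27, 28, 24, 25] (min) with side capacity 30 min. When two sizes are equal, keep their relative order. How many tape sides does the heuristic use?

Sorted descending: 28, 27, 27, 25, 24, 19, 17, 15, 12, 12, 5.
  28 → side 1 (new)  [load 28/30]
  27 → side 2 (new)  [load 27/30]
  27 → side 3 (new)  [load 27/30]
  25 → side 4 (new)  [load 25/30]
  24 → side 5 (new)  [load 24/30]
  19 → side 6 (new)  [load 19/30]
  17 → side 7 (new)  [load 17/30]
  15 → side 8 (new)  [load 15/30]
  12 → side 7  [load 29/30]
  12 → side 8  [load 27/30]
  5 → side 4  [load 30/30]
8 tape sides opened.

8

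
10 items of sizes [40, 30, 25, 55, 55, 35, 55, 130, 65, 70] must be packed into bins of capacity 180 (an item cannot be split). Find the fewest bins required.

4

Total = 130 + 70 + 65 + 55 + 55 + 55 + 40 + 35 + 30 + 25 = 560.
Lower bound: ⌈560/180⌉ = 4 bins.
A packing using 4 bins:
  bin 1: 130 + 40 = 170
  bin 2: 70 + 65 + 35 = 170
  bin 3: 55 + 55 + 55 = 165
  bin 4: 30 + 25 = 55
This matches the lower bound, so 4 is optimal.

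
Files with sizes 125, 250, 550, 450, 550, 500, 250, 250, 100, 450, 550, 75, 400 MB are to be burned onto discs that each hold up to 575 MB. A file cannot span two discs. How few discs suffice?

9

Total = 550 + 550 + 550 + 500 + 450 + 450 + 400 + 250 + 250 + 250 + 125 + 100 + 75 = 4500 MB.
Lower bound: ⌈4500/575⌉ = 8 discs.
A packing using 9 discs:
  disc 1: 550 = 550
  disc 2: 550 = 550
  disc 3: 550 = 550
  disc 4: 500 + 75 = 575
  disc 5: 450 + 125 = 575
  disc 6: 450 + 100 = 550
  disc 7: 400 = 400
  disc 8: 250 + 250 = 500
  disc 9: 250 = 250
No arrangement into 8 discs stays within capacity, so 9 is optimal.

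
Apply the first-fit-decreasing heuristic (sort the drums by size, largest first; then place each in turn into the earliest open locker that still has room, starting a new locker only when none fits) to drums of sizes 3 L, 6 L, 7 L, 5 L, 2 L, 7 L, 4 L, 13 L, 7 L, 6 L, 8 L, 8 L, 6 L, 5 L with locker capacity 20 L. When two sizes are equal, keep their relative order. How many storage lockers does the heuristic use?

Sorted descending: 13, 8, 8, 7, 7, 7, 6, 6, 6, 5, 5, 4, 3, 2.
  13 → locker 1 (new)  [load 13/20]
  8 → locker 2 (new)  [load 8/20]
  8 → locker 2  [load 16/20]
  7 → locker 1  [load 20/20]
  7 → locker 3 (new)  [load 7/20]
  7 → locker 3  [load 14/20]
  6 → locker 3  [load 20/20]
  6 → locker 4 (new)  [load 6/20]
  6 → locker 4  [load 12/20]
  5 → locker 4  [load 17/20]
  5 → locker 5 (new)  [load 5/20]
  4 → locker 2  [load 20/20]
  3 → locker 4  [load 20/20]
  2 → locker 5  [load 7/20]
5 storage lockers opened.

5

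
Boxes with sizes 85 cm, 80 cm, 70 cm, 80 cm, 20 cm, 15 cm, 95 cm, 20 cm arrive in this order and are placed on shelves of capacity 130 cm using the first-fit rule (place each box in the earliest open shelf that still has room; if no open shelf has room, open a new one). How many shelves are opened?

  85 → shelf 1 (new)  [load 85/130]
  80 → shelf 2 (new)  [load 80/130]
  70 → shelf 3 (new)  [load 70/130]
  80 → shelf 4 (new)  [load 80/130]
  20 → shelf 1  [load 105/130]
  15 → shelf 1  [load 120/130]
  95 → shelf 5 (new)  [load 95/130]
  20 → shelf 2  [load 100/130]
5 shelves opened.

5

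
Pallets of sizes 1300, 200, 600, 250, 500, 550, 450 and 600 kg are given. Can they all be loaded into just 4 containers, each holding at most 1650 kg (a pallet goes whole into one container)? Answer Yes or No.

Yes

A valid assignment using 3 containers:
  container 1: 1300 + 250 = 1550
  container 2: 600 + 600 + 450 = 1650
  container 3: 550 + 500 + 200 = 1250
That uses only 3 ≤ 4, so 4 containers are enough.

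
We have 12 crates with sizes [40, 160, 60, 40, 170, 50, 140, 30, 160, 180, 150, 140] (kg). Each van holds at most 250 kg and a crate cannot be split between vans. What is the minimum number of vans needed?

Total = 180 + 170 + 160 + 160 + 150 + 140 + 140 + 60 + 50 + 40 + 40 + 30 = 1320 kg.
Lower bound: ⌈1320/250⌉ = 6 vans.
Also, 7 crates each exceed 125 kg, and no two of those can share a van, so at least 7 vans are needed.
A packing using 7 vans:
  van 1: 180 + 60 = 240
  van 2: 170 + 50 + 30 = 250
  van 3: 160 + 40 + 40 = 240
  van 4: 160 = 160
  van 5: 150 = 150
  van 6: 140 = 140
  van 7: 140 = 140
This matches the lower bound, so 7 is optimal.

7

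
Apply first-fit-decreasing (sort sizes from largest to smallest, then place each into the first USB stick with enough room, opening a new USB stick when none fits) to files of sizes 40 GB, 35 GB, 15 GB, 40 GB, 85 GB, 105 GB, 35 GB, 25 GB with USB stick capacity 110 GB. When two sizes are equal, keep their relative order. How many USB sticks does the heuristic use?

4

Sorted descending: 105, 85, 40, 40, 35, 35, 25, 15.
  105 → USB stick 1 (new)  [load 105/110]
  85 → USB stick 2 (new)  [load 85/110]
  40 → USB stick 3 (new)  [load 40/110]
  40 → USB stick 3  [load 80/110]
  35 → USB stick 4 (new)  [load 35/110]
  35 → USB stick 4  [load 70/110]
  25 → USB stick 2  [load 110/110]
  15 → USB stick 3  [load 95/110]
4 USB sticks opened.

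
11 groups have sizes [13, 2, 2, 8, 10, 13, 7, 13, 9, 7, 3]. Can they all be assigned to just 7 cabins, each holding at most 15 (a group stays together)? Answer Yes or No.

Yes

A valid assignment using 7 cabins:
  cabin 1: 13 + 2 = 15
  cabin 2: 13 + 2 = 15
  cabin 3: 13 = 13
  cabin 4: 10 + 3 = 13
  cabin 5: 9 = 9
  cabin 6: 8 + 7 = 15
  cabin 7: 7 = 7
Every load is within 15, so 7 cabins suffice.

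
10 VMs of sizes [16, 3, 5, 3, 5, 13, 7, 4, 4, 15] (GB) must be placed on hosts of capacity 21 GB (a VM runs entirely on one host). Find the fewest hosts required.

4

Total = 16 + 15 + 13 + 7 + 5 + 5 + 4 + 4 + 3 + 3 = 75 GB.
Lower bound: ⌈75/21⌉ = 4 hosts.
A packing using 4 hosts:
  host 1: 16 + 5 = 21
  host 2: 15 + 5 = 20
  host 3: 13 + 7 = 20
  host 4: 4 + 4 + 3 + 3 = 14
This matches the lower bound, so 4 is optimal.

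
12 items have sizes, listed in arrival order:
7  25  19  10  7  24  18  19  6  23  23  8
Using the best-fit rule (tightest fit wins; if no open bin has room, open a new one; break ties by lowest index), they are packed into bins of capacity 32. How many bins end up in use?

7

  7 → bin 1 (new)  [load 7/32]
  25 → bin 1  [load 32/32]
  19 → bin 2 (new)  [load 19/32]
  10 → bin 2  [load 29/32]
  7 → bin 3 (new)  [load 7/32]
  24 → bin 3  [load 31/32]
  18 → bin 4 (new)  [load 18/32]
  19 → bin 5 (new)  [load 19/32]
  6 → bin 5  [load 25/32]
  23 → bin 6 (new)  [load 23/32]
  23 → bin 7 (new)  [load 23/32]
  8 → bin 6  [load 31/32]
7 bins opened.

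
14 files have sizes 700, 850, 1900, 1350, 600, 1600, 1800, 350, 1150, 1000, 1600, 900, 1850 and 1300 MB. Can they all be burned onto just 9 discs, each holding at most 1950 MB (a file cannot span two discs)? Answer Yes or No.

Total = 16950 MB; ⌈16950/1950⌉ = 9.
The bound of 9 does not rule out 9, but exhaustive search shows no assignment into 9 discs of capacity 1950 MB exists — the minimum is 10.

No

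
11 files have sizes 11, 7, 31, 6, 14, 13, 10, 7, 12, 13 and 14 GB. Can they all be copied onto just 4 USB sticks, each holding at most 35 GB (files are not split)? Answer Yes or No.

Total = 138 GB; ⌈138/35⌉ = 4.
The bound of 4 does not rule out 4, but exhaustive search shows no assignment into 4 USB sticks of capacity 35 GB exists — the minimum is 5.

No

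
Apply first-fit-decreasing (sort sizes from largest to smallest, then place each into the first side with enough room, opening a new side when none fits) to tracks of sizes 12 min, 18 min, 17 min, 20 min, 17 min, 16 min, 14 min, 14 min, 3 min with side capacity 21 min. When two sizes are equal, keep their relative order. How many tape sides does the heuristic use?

Sorted descending: 20, 18, 17, 17, 16, 14, 14, 12, 3.
  20 → side 1 (new)  [load 20/21]
  18 → side 2 (new)  [load 18/21]
  17 → side 3 (new)  [load 17/21]
  17 → side 4 (new)  [load 17/21]
  16 → side 5 (new)  [load 16/21]
  14 → side 6 (new)  [load 14/21]
  14 → side 7 (new)  [load 14/21]
  12 → side 8 (new)  [load 12/21]
  3 → side 2  [load 21/21]
8 tape sides opened.

8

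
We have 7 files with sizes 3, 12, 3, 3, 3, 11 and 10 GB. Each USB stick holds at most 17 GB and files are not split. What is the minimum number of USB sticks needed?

3

Total = 12 + 11 + 10 + 3 + 3 + 3 + 3 = 45 GB.
Lower bound: ⌈45/17⌉ = 3 USB sticks.
A packing using 3 USB sticks:
  USB stick 1: 12 + 3 = 15
  USB stick 2: 11 + 3 + 3 = 17
  USB stick 3: 10 + 3 = 13
This matches the lower bound, so 3 is optimal.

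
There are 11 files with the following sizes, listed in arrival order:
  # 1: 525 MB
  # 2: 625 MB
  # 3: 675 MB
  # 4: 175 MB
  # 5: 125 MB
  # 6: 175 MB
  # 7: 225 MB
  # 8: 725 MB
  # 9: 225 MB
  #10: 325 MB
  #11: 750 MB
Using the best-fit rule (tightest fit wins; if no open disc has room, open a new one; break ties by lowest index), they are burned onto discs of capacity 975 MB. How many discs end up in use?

  525 → disc 1 (new)  [load 525/975]
  625 → disc 2 (new)  [load 625/975]
  675 → disc 3 (new)  [load 675/975]
  175 → disc 3  [load 850/975]
  125 → disc 3  [load 975/975]
  175 → disc 2  [load 800/975]
  225 → disc 1  [load 750/975]
  725 → disc 4 (new)  [load 725/975]
  225 → disc 1  [load 975/975]
  325 → disc 5 (new)  [load 325/975]
  750 → disc 6 (new)  [load 750/975]
6 discs opened.

6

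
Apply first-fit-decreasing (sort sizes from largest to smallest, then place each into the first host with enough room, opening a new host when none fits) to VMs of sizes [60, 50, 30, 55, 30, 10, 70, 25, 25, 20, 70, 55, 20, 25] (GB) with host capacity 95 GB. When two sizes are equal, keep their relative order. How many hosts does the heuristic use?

Sorted descending: 70, 70, 60, 55, 55, 50, 30, 30, 25, 25, 25, 20, 20, 10.
  70 → host 1 (new)  [load 70/95]
  70 → host 2 (new)  [load 70/95]
  60 → host 3 (new)  [load 60/95]
  55 → host 4 (new)  [load 55/95]
  55 → host 5 (new)  [load 55/95]
  50 → host 6 (new)  [load 50/95]
  30 → host 3  [load 90/95]
  30 → host 4  [load 85/95]
  25 → host 1  [load 95/95]
  25 → host 2  [load 95/95]
  25 → host 5  [load 80/95]
  20 → host 6  [load 70/95]
  20 → host 6  [load 90/95]
  10 → host 4  [load 95/95]
6 hosts opened.

6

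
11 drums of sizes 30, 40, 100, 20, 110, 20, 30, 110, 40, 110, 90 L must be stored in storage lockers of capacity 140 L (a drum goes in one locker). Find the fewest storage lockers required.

Total = 110 + 110 + 110 + 100 + 90 + 40 + 40 + 30 + 30 + 20 + 20 = 700 L.
Lower bound: ⌈700/140⌉ = 5 storage lockers.
A packing using 6 storage lockers:
  locker 1: 110 + 30 = 140
  locker 2: 110 + 30 = 140
  locker 3: 110 + 20 = 130
  locker 4: 100 + 40 = 140
  locker 5: 90 + 40 = 130
  locker 6: 20 = 20
No arrangement into 5 storage lockers stays within capacity, so 6 is optimal.

6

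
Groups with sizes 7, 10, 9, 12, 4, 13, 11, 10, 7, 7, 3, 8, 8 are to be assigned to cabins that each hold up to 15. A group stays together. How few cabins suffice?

9

Total = 13 + 12 + 11 + 10 + 10 + 9 + 8 + 8 + 7 + 7 + 7 + 4 + 3 = 109.
Lower bound: ⌈109/15⌉ = 8 cabins.
A packing using 9 cabins:
  cabin 1: 13 = 13
  cabin 2: 12 + 3 = 15
  cabin 3: 11 + 4 = 15
  cabin 4: 10 = 10
  cabin 5: 10 = 10
  cabin 6: 9 = 9
  cabin 7: 8 + 7 = 15
  cabin 8: 8 + 7 = 15
  cabin 9: 7 = 7
No arrangement into 8 cabins stays within capacity, so 9 is optimal.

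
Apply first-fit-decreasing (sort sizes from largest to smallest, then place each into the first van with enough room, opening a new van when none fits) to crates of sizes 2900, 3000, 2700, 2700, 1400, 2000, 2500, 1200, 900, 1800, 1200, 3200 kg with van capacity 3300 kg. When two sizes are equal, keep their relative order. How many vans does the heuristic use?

9

Sorted descending: 3200, 3000, 2900, 2700, 2700, 2500, 2000, 1800, 1400, 1200, 1200, 900.
  3200 → van 1 (new)  [load 3200/3300]
  3000 → van 2 (new)  [load 3000/3300]
  2900 → van 3 (new)  [load 2900/3300]
  2700 → van 4 (new)  [load 2700/3300]
  2700 → van 5 (new)  [load 2700/3300]
  2500 → van 6 (new)  [load 2500/3300]
  2000 → van 7 (new)  [load 2000/3300]
  1800 → van 8 (new)  [load 1800/3300]
  1400 → van 8  [load 3200/3300]
  1200 → van 7  [load 3200/3300]
  1200 → van 9 (new)  [load 1200/3300]
  900 → van 9  [load 2100/3300]
9 vans opened.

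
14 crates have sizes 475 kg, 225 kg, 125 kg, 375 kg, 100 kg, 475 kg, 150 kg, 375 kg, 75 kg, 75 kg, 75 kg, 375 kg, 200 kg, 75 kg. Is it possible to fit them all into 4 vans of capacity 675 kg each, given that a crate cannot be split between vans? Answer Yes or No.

Total = 3175 kg; ⌈3175/675⌉ = 5.
At least 5 vans are required, but only 4 are allowed.

No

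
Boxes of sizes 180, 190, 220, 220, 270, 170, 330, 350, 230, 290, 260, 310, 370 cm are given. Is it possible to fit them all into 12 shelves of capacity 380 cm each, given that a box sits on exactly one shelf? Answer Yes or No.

Yes

A valid assignment using 12 shelves:
  shelf 1: 370 = 370
  shelf 2: 350 = 350
  shelf 3: 330 = 330
  shelf 4: 310 = 310
  shelf 5: 290 = 290
  shelf 6: 270 = 270
  shelf 7: 260 = 260
  shelf 8: 230 = 230
  shelf 9: 220 = 220
  shelf 10: 220 = 220
  shelf 11: 190 + 180 = 370
  shelf 12: 170 = 170
Every load is within 380 cm, so 12 shelves suffice.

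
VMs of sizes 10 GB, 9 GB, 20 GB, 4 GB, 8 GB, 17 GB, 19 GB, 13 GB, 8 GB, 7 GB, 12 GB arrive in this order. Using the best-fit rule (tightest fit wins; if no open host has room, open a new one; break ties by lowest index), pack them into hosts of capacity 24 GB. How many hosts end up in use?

6

  10 → host 1 (new)  [load 10/24]
  9 → host 1  [load 19/24]
  20 → host 2 (new)  [load 20/24]
  4 → host 2  [load 24/24]
  8 → host 3 (new)  [load 8/24]
  17 → host 4 (new)  [load 17/24]
  19 → host 5 (new)  [load 19/24]
  13 → host 3  [load 21/24]
  8 → host 6 (new)  [load 8/24]
  7 → host 4  [load 24/24]
  12 → host 6  [load 20/24]
6 hosts opened.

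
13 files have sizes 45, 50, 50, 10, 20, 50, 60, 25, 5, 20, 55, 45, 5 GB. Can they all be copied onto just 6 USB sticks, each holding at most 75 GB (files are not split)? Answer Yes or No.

No

Total = 440 GB; ⌈440/75⌉ = 6.
7 files each exceed half the capacity and cannot share a USB stick, forcing at least 7 USB sticks.
At least 7 USB sticks are required, but only 6 are allowed.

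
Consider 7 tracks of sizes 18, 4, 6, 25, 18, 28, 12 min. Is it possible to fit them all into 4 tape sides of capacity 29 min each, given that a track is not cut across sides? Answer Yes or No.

No

Total = 111 min; ⌈111/29⌉ = 4.
The bound of 4 does not rule out 4, but exhaustive search shows no assignment into 4 tape sides of capacity 29 min exists — the minimum is 5.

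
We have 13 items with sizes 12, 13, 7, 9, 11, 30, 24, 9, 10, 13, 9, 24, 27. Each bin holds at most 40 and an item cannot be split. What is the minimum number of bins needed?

6

Total = 30 + 27 + 24 + 24 + 13 + 13 + 12 + 11 + 10 + 9 + 9 + 9 + 7 = 198.
Lower bound: ⌈198/40⌉ = 5 bins.
A packing using 6 bins:
  bin 1: 30 + 10 = 40
  bin 2: 27 + 13 = 40
  bin 3: 24 + 13 = 37
  bin 4: 24 + 12 = 36
  bin 5: 11 + 9 + 9 + 9 = 38
  bin 6: 7 = 7
No arrangement into 5 bins stays within capacity, so 6 is optimal.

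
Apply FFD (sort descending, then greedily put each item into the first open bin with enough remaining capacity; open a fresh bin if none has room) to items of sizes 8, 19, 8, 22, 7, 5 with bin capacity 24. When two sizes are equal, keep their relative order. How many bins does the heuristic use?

Sorted descending: 22, 19, 8, 8, 7, 5.
  22 → bin 1 (new)  [load 22/24]
  19 → bin 2 (new)  [load 19/24]
  8 → bin 3 (new)  [load 8/24]
  8 → bin 3  [load 16/24]
  7 → bin 3  [load 23/24]
  5 → bin 2  [load 24/24]
3 bins opened.

3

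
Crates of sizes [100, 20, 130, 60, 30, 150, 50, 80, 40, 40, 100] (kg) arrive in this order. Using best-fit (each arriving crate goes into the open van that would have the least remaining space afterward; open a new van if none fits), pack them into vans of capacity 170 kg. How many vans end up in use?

  100 → van 1 (new)  [load 100/170]
  20 → van 1  [load 120/170]
  130 → van 2 (new)  [load 130/170]
  60 → van 3 (new)  [load 60/170]
  30 → van 2  [load 160/170]
  150 → van 4 (new)  [load 150/170]
  50 → van 1  [load 170/170]
  80 → van 3  [load 140/170]
  40 → van 5 (new)  [load 40/170]
  40 → van 5  [load 80/170]
  100 → van 6 (new)  [load 100/170]
6 vans opened.

6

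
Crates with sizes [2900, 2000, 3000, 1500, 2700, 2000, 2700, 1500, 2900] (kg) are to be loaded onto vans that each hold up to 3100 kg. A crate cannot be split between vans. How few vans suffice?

Total = 3000 + 2900 + 2900 + 2700 + 2700 + 2000 + 2000 + 1500 + 1500 = 21200 kg.
Lower bound: ⌈21200/3100⌉ = 7 vans.
A packing using 8 vans:
  van 1: 3000 = 3000
  van 2: 2900 = 2900
  van 3: 2900 = 2900
  van 4: 2700 = 2700
  van 5: 2700 = 2700
  van 6: 2000 = 2000
  van 7: 2000 = 2000
  van 8: 1500 + 1500 = 3000
No arrangement into 7 vans stays within capacity, so 8 is optimal.

8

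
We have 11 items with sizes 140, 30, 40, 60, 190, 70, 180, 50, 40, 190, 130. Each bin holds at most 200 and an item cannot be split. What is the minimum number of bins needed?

Total = 190 + 190 + 180 + 140 + 130 + 70 + 60 + 50 + 40 + 40 + 30 = 1120.
Lower bound: ⌈1120/200⌉ = 6 bins.
A packing using 6 bins:
  bin 1: 190 = 190
  bin 2: 190 = 190
  bin 3: 180 = 180
  bin 4: 140 + 60 = 200
  bin 5: 130 + 70 = 200
  bin 6: 50 + 40 + 40 + 30 = 160
This matches the lower bound, so 6 is optimal.

6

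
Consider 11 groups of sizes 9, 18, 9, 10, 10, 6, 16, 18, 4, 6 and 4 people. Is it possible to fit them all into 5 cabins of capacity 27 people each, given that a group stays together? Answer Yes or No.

A valid assignment using 5 cabins:
  cabin 1: 18 + 9 = 27
  cabin 2: 18 + 9 = 27
  cabin 3: 16 + 10 = 26
  cabin 4: 10 + 6 + 6 + 4 = 26
  cabin 5: 4 = 4
Every load is within 27 people, so 5 cabins suffice.

Yes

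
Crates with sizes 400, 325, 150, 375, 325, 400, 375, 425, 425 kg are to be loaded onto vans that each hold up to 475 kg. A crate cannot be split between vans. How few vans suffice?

8

Total = 425 + 425 + 400 + 400 + 375 + 375 + 325 + 325 + 150 = 3200 kg.
Lower bound: ⌈3200/475⌉ = 7 vans.
Also, 8 crates each exceed 475/2 kg, and no two of those can share a van, so at least 8 vans are needed.
A packing using 8 vans:
  van 1: 425 = 425
  van 2: 425 = 425
  van 3: 400 = 400
  van 4: 400 = 400
  van 5: 375 = 375
  van 6: 375 = 375
  van 7: 325 + 150 = 475
  van 8: 325 = 325
This matches the lower bound, so 8 is optimal.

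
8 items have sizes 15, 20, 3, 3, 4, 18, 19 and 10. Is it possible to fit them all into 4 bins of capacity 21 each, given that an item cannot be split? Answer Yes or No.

Total = 92; ⌈92/21⌉ = 5.
At least 5 bins are required, but only 4 are allowed.

No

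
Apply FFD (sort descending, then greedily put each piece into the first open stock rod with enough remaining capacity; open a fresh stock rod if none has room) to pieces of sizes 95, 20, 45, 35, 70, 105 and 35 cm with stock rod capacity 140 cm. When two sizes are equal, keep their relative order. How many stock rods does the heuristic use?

3

Sorted descending: 105, 95, 70, 45, 35, 35, 20.
  105 → stock rod 1 (new)  [load 105/140]
  95 → stock rod 2 (new)  [load 95/140]
  70 → stock rod 3 (new)  [load 70/140]
  45 → stock rod 2  [load 140/140]
  35 → stock rod 1  [load 140/140]
  35 → stock rod 3  [load 105/140]
  20 → stock rod 3  [load 125/140]
3 stock rods opened.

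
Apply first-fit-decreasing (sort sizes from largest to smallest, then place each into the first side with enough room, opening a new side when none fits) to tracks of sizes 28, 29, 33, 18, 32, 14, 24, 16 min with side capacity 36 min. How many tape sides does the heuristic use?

Sorted descending: 33, 32, 29, 28, 24, 18, 16, 14.
  33 → side 1 (new)  [load 33/36]
  32 → side 2 (new)  [load 32/36]
  29 → side 3 (new)  [load 29/36]
  28 → side 4 (new)  [load 28/36]
  24 → side 5 (new)  [load 24/36]
  18 → side 6 (new)  [load 18/36]
  16 → side 6  [load 34/36]
  14 → side 7 (new)  [load 14/36]
7 tape sides opened.

7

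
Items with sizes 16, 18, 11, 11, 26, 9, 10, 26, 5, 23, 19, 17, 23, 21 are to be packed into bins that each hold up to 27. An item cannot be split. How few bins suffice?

10

Total = 26 + 26 + 23 + 23 + 21 + 19 + 18 + 17 + 16 + 11 + 11 + 10 + 9 + 5 = 235.
Lower bound: ⌈235/27⌉ = 9 bins.
A packing using 10 bins:
  bin 1: 26 = 26
  bin 2: 26 = 26
  bin 3: 23 = 23
  bin 4: 23 = 23
  bin 5: 21 + 5 = 26
  bin 6: 19 = 19
  bin 7: 18 + 9 = 27
  bin 8: 17 + 10 = 27
  bin 9: 16 + 11 = 27
  bin 10: 11 = 11
No arrangement into 9 bins stays within capacity, so 10 is optimal.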